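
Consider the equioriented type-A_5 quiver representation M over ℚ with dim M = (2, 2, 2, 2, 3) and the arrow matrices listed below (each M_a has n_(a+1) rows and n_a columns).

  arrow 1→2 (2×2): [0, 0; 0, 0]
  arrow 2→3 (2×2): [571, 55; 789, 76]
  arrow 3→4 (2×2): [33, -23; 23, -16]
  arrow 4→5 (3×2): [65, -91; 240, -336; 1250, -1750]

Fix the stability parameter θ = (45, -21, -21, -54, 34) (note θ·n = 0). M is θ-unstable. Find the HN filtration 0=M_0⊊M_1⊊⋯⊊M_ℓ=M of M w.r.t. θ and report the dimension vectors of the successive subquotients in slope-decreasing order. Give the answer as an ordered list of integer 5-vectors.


Interval decomposition of M: I[1,1]^2, I[2,4], I[2,5], I[5,5]^2.
HN type (ℓ=3): μ^(1)=45; μ^(2)=34; μ^(3)=-32

((2, 0, 0, 0, 0); (0, 0, 0, 0, 3); (0, 2, 2, 2, 0))


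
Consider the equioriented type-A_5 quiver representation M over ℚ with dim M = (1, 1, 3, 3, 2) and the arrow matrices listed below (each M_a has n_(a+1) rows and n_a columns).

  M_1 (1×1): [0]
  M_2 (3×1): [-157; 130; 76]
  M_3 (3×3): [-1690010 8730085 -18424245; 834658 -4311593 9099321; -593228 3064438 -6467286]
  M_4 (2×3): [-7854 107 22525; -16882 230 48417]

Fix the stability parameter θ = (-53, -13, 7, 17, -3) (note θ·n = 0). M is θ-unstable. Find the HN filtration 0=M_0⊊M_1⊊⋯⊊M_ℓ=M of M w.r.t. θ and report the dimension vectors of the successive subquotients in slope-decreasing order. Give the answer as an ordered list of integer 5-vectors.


Barcode: M ≅ I[1,1], I[2,3], I[3,3], I[3,5], I[4,4], I[4,5]. HN layers by μ_θ (4 steps, strictly decreasing):
  μ^(1)=17; μ^(2)=7; μ^(3)=-13; μ^(4)=-53

((0, 0, 0, 1, 0); (0, 0, 3, 2, 2); (0, 1, 0, 0, 0); (1, 0, 0, 0, 0))


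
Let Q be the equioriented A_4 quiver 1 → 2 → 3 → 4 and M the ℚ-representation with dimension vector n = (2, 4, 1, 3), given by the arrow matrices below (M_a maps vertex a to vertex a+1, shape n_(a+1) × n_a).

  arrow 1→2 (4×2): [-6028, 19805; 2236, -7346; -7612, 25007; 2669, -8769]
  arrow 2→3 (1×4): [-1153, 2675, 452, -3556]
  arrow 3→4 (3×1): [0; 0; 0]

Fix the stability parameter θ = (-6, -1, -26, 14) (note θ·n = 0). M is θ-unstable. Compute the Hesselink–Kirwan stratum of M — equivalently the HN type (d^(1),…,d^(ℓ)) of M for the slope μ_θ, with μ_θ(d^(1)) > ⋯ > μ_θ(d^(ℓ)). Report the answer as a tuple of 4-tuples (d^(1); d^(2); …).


Via rank(M_{q-1}∘⋯∘M_p): M ≅ I[1,2], I[1,3], I[2,2]^2, I[4,4]^3.
μ_θ-semistable layers: μ^(1)=14; μ^(2)=-1; μ^(3)=-6; μ^(4)=-11

((0, 0, 0, 3); (0, 3, 0, 0); (1, 0, 0, 0); (1, 1, 1, 0))


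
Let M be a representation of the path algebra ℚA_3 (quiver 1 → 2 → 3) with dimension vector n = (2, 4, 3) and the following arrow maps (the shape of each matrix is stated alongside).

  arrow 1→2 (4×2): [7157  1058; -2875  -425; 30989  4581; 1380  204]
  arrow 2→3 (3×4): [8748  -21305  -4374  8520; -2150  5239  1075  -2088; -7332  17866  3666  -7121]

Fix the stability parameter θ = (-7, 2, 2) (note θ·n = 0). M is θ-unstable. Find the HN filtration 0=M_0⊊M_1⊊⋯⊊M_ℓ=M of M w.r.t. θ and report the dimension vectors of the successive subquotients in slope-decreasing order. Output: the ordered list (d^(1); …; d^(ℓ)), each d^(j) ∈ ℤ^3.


Interval decomposition of M: I[1,2], I[1,3], I[2,3]^2.
HN type (ℓ=2): μ^(1)=2; μ^(2)=-7

((0, 4, 3); (2, 0, 0))


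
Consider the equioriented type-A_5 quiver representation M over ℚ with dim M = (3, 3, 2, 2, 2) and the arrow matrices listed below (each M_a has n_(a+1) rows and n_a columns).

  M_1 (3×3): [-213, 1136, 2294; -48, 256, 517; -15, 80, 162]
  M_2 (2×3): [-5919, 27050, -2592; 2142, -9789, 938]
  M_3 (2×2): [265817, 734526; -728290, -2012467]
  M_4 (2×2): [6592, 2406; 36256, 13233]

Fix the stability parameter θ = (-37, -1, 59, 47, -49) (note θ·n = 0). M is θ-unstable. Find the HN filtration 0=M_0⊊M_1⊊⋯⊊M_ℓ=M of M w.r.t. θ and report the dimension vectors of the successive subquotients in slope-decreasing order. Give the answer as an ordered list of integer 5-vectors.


Via rank(M_{q-1}∘⋯∘M_p): M ≅ I[1,1], I[1,4], I[1,5], I[2,2], I[5,5].
μ_θ-semistable layers: μ^(1)=53; μ^(2)=19; μ^(3)=-1; μ^(4)=-37; μ^(5)=-49

((0, 0, 1, 1, 0); (0, 0, 1, 1, 1); (0, 3, 0, 0, 0); (3, 0, 0, 0, 0); (0, 0, 0, 0, 1))


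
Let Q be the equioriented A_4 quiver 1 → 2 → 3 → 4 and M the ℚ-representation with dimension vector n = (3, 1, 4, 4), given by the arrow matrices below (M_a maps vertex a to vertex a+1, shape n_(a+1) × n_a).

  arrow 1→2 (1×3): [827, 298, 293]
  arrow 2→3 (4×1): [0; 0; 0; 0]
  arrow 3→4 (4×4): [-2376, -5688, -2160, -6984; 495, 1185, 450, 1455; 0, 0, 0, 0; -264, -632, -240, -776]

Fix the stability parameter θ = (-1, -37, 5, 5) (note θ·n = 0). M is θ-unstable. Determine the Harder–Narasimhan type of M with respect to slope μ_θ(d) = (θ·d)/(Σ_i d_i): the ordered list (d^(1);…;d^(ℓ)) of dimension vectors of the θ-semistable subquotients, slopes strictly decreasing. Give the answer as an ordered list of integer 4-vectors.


Interval decomposition of M: I[1,1]^2, I[1,2], I[3,3]^3, I[3,4], I[4,4]^3.
HN type (ℓ=3): μ^(1)=5; μ^(2)=-1; μ^(3)=-19

((0, 0, 4, 4); (2, 0, 0, 0); (1, 1, 0, 0))


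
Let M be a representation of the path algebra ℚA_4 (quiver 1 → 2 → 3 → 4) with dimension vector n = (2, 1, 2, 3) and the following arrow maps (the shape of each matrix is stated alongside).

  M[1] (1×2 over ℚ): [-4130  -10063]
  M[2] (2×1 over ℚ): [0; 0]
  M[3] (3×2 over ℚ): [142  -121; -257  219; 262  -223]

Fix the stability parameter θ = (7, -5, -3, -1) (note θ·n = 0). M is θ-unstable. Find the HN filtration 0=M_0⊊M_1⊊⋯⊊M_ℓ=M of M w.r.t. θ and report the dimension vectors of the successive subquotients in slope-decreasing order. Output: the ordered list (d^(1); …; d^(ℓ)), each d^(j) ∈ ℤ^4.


Barcode: M ≅ I[1,1], I[1,2], I[3,4]^2, I[4,4]. HN layers by μ_θ (4 steps, strictly decreasing):
  μ^(1)=7; μ^(2)=1; μ^(3)=-1; μ^(4)=-3

((1, 0, 0, 0); (1, 1, 0, 0); (0, 0, 0, 3); (0, 0, 2, 0))


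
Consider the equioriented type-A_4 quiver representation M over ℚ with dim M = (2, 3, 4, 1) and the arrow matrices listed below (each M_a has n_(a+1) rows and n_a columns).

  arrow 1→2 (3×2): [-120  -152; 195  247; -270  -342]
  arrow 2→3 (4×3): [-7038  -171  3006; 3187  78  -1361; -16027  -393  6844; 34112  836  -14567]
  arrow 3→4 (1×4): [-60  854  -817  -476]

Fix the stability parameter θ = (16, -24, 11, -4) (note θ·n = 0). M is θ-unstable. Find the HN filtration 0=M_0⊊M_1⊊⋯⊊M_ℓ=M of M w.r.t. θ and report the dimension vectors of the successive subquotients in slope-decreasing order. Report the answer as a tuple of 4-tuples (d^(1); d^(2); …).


Interval decomposition of M: I[1,1], I[1,4], I[2,3]^2, I[3,3].
HN type (ℓ=5): μ^(1)=16; μ^(2)=11; μ^(3)=7/2; μ^(4)=-4; μ^(5)=-24

((1, 0, 0, 0); (0, 0, 3, 0); (0, 0, 1, 1); (1, 1, 0, 0); (0, 2, 0, 0))


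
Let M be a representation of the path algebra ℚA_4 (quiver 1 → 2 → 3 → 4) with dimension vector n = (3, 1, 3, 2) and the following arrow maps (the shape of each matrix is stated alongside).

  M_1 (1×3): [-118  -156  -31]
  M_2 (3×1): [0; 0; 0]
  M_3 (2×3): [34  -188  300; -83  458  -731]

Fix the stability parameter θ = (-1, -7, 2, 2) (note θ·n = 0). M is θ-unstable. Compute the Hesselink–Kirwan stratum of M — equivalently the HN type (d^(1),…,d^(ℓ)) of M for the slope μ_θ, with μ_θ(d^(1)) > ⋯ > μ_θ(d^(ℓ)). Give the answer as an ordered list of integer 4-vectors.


Interval decomposition of M: I[1,1]^2, I[1,2], I[3,3], I[3,4]^2.
HN type (ℓ=3): μ^(1)=2; μ^(2)=-1; μ^(3)=-4

((0, 0, 3, 2); (2, 0, 0, 0); (1, 1, 0, 0))


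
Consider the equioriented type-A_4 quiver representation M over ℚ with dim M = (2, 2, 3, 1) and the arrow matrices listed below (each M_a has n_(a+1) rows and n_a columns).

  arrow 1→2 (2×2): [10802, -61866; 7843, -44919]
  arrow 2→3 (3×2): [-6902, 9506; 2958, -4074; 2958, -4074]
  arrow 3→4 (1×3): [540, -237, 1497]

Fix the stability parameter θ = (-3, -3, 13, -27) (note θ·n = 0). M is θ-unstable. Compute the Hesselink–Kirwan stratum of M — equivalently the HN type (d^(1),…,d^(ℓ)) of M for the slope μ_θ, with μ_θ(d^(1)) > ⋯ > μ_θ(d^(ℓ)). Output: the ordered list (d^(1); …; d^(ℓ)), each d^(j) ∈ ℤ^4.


Interval decomposition of M: I[1,1], I[1,3], I[2,2], I[3,3], I[3,4].
HN type (ℓ=3): μ^(1)=13; μ^(2)=-3; μ^(3)=-7

((0, 0, 2, 0); (2, 2, 0, 0); (0, 0, 1, 1))


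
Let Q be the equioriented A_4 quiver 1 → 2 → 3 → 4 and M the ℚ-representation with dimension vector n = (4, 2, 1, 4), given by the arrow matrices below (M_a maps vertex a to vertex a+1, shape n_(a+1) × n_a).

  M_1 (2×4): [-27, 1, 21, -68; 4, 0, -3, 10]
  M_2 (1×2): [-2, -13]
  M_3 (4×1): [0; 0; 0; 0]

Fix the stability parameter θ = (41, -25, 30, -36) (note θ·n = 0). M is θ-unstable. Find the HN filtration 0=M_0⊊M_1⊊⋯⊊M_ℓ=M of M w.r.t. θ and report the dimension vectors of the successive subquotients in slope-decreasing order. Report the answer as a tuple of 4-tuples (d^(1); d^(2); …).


Barcode: M ≅ I[1,1]^2, I[1,2], I[1,3], I[4,4]^4. HN layers by μ_θ (4 steps, strictly decreasing):
  μ^(1)=41; μ^(2)=30; μ^(3)=8; μ^(4)=-36

((2, 0, 0, 0); (0, 0, 1, 0); (2, 2, 0, 0); (0, 0, 0, 4))


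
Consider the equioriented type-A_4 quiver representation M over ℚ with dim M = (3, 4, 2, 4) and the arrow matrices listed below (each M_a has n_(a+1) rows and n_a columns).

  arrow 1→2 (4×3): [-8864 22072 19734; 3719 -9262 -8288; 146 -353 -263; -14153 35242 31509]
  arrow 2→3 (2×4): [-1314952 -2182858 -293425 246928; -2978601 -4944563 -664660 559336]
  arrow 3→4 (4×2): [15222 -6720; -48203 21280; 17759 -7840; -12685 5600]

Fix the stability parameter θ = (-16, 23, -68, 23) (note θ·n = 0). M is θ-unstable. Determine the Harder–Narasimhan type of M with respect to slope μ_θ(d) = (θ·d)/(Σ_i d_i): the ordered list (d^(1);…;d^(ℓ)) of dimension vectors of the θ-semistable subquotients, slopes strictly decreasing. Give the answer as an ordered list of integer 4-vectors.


Interval decomposition of M: I[1,2], I[1,3], I[1,4], I[2,2], I[4,4]^3.
HN type (ℓ=3): μ^(1)=23; μ^(2)=-16; μ^(3)=-61/3

((0, 2, 0, 4); (1, 0, 0, 0); (2, 2, 2, 0))


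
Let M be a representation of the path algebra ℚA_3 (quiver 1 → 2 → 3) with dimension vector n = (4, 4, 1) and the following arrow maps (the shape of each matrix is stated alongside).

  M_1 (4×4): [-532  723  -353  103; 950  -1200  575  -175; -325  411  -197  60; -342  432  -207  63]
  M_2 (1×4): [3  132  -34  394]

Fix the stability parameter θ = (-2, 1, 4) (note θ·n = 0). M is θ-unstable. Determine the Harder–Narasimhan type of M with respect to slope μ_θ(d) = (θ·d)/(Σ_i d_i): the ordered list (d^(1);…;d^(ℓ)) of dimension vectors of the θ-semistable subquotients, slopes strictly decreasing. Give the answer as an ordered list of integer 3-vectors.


Barcode: M ≅ I[1,1], I[1,2]^2, I[1,3], I[2,2]. HN layers by μ_θ (3 steps, strictly decreasing):
  μ^(1)=4; μ^(2)=1; μ^(3)=-2

((0, 0, 1); (0, 4, 0); (4, 0, 0))


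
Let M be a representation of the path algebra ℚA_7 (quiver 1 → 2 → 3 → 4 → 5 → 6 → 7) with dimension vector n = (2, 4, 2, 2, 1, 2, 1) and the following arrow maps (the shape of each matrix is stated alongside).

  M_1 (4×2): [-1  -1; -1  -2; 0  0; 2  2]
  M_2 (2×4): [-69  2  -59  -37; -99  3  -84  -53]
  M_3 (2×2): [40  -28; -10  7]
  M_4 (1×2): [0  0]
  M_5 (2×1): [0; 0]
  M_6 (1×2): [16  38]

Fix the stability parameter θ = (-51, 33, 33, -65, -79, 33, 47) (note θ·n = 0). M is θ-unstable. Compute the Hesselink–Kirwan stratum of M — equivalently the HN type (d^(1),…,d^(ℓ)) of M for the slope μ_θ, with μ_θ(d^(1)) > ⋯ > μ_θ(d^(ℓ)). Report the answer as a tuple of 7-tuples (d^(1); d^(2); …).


Barcode: M ≅ I[1,3], I[1,4], I[2,2]^2, I[4,4], I[5,5], I[6,6], I[6,7]. HN layers by μ_θ (6 steps, strictly decreasing):
  μ^(1)=47; μ^(2)=33; μ^(3)=1/3; μ^(4)=-51; μ^(5)=-65; μ^(6)=-79

((0, 0, 0, 0, 0, 0, 1); (0, 3, 1, 0, 0, 2, 0); (0, 1, 1, 1, 0, 0, 0); (2, 0, 0, 0, 0, 0, 0); (0, 0, 0, 1, 0, 0, 0); (0, 0, 0, 0, 1, 0, 0))


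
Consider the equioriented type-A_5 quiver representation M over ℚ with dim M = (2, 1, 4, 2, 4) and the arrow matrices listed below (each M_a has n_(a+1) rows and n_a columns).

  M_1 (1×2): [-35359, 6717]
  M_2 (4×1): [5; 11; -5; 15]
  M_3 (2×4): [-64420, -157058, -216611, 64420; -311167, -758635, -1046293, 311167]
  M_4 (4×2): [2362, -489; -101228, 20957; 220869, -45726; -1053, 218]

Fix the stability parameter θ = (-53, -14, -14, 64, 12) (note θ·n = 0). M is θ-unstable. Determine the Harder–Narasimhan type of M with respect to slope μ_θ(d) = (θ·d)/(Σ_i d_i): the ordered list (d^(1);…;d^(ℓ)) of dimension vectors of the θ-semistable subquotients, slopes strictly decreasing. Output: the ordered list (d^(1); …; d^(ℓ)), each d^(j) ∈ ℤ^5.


Via rank(M_{q-1}∘⋯∘M_p): M ≅ I[1,1], I[1,5], I[3,3]^2, I[3,5], I[5,5]^2.
μ_θ-semistable layers: μ^(1)=38; μ^(2)=12; μ^(3)=-14; μ^(4)=-53

((0, 0, 0, 2, 2); (0, 0, 0, 0, 2); (0, 1, 4, 0, 0); (2, 0, 0, 0, 0))


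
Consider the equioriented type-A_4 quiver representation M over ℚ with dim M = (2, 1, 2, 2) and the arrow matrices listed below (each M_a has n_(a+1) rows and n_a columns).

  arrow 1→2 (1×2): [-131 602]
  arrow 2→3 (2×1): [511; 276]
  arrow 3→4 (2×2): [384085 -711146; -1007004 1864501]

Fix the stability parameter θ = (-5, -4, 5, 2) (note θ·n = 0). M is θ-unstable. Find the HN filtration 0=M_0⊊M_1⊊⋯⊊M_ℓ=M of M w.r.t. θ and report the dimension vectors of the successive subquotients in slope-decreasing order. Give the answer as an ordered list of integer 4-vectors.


Barcode: M ≅ I[1,1], I[1,4], I[3,4]. HN layers by μ_θ (3 steps, strictly decreasing):
  μ^(1)=7/2; μ^(2)=-4; μ^(3)=-5

((0, 0, 2, 2); (0, 1, 0, 0); (2, 0, 0, 0))


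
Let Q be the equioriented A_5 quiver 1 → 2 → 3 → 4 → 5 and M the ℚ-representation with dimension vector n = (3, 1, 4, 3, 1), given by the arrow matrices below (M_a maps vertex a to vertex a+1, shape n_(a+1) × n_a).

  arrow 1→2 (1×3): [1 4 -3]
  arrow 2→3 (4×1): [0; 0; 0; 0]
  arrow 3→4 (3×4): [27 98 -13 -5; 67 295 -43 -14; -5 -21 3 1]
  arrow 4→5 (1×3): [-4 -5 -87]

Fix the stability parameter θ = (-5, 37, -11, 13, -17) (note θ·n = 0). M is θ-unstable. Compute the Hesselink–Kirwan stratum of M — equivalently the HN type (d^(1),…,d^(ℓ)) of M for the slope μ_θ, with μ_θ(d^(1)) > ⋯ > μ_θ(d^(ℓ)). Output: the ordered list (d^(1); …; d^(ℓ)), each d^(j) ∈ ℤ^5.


Interval decomposition of M: I[1,1]^2, I[1,2], I[3,3], I[3,4]^2, I[3,5].
HN type (ℓ=5): μ^(1)=37; μ^(2)=13; μ^(3)=-2; μ^(4)=-5; μ^(5)=-11

((0, 1, 0, 0, 0); (0, 0, 0, 2, 0); (0, 0, 0, 1, 1); (3, 0, 0, 0, 0); (0, 0, 4, 0, 0))


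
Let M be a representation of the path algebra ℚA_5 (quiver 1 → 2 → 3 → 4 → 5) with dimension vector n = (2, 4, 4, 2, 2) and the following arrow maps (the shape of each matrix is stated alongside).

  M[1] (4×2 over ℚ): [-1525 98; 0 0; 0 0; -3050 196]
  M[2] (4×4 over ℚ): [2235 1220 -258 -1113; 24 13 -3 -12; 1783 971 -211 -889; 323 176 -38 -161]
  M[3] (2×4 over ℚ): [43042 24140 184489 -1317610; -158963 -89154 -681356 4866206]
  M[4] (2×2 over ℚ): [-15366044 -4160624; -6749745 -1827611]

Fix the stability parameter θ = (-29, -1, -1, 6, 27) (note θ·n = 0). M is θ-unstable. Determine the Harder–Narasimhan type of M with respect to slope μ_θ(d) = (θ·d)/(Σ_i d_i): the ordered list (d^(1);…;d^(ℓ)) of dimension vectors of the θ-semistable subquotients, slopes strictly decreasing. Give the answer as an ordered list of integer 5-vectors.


Barcode: M ≅ I[1,1], I[1,5], I[2,2]^2, I[2,5], I[3,3]^2. HN layers by μ_θ (4 steps, strictly decreasing):
  μ^(1)=27; μ^(2)=6; μ^(3)=-1; μ^(4)=-29

((0, 0, 0, 0, 2); (0, 0, 0, 2, 0); (0, 4, 4, 0, 0); (2, 0, 0, 0, 0))


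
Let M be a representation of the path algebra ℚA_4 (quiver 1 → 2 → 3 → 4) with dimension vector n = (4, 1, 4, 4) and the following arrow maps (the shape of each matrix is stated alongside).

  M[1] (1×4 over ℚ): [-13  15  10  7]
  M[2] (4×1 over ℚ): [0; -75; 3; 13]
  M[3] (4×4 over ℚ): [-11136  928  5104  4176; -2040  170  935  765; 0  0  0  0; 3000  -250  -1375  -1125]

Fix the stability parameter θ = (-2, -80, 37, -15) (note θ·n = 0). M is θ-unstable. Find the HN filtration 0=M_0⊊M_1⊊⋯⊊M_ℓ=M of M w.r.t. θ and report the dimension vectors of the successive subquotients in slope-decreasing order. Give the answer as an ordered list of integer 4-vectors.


Via rank(M_{q-1}∘⋯∘M_p): M ≅ I[1,1]^3, I[1,3], I[3,3]^2, I[3,4], I[4,4]^3.
μ_θ-semistable layers: μ^(1)=37; μ^(2)=11; μ^(3)=-2; μ^(4)=-15; μ^(5)=-41

((0, 0, 3, 0); (0, 0, 1, 1); (3, 0, 0, 0); (0, 0, 0, 3); (1, 1, 0, 0))


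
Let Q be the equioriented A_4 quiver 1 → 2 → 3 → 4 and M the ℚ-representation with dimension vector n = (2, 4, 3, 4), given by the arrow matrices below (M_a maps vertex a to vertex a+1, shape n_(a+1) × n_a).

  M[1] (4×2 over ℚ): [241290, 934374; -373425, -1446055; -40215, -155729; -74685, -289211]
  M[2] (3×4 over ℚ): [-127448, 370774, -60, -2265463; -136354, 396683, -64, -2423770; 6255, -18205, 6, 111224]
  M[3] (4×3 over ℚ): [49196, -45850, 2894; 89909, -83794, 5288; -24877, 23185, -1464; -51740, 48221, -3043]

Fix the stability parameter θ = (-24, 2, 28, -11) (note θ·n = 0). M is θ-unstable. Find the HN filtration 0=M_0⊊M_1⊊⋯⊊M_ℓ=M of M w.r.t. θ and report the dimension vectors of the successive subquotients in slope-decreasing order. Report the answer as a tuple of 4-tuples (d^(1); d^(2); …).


Via rank(M_{q-1}∘⋯∘M_p): M ≅ I[1,1], I[1,4], I[2,2], I[2,4]^2, I[4,4].
μ_θ-semistable layers: μ^(1)=17/2; μ^(2)=2; μ^(3)=-11; μ^(4)=-24

((0, 0, 3, 3); (0, 4, 0, 0); (0, 0, 0, 1); (2, 0, 0, 0))


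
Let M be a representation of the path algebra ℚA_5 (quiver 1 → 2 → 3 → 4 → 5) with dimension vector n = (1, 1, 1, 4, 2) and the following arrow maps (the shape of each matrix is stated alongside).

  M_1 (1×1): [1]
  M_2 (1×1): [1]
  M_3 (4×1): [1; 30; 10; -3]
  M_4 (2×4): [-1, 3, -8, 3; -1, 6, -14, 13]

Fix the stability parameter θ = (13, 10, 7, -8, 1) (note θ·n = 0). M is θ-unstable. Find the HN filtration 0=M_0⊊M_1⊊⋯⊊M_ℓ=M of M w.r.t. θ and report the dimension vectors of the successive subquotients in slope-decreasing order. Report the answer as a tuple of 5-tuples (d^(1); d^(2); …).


Interval decomposition of M: I[1,4], I[4,4], I[4,5]^2.
HN type (ℓ=3): μ^(1)=11/2; μ^(2)=1; μ^(3)=-8

((1, 1, 1, 1, 0); (0, 0, 0, 0, 2); (0, 0, 0, 3, 0))


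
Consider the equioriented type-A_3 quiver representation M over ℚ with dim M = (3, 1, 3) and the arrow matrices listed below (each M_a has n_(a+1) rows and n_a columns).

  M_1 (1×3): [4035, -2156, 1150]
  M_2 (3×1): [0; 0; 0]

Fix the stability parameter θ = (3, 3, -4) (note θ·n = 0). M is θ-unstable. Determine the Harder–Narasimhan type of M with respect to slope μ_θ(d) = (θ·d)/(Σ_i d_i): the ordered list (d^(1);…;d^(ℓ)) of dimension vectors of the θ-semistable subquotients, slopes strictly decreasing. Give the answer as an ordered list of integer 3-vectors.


Interval decomposition of M: I[1,1]^2, I[1,2], I[3,3]^3.
HN type (ℓ=2): μ^(1)=3; μ^(2)=-4

((3, 1, 0); (0, 0, 3))


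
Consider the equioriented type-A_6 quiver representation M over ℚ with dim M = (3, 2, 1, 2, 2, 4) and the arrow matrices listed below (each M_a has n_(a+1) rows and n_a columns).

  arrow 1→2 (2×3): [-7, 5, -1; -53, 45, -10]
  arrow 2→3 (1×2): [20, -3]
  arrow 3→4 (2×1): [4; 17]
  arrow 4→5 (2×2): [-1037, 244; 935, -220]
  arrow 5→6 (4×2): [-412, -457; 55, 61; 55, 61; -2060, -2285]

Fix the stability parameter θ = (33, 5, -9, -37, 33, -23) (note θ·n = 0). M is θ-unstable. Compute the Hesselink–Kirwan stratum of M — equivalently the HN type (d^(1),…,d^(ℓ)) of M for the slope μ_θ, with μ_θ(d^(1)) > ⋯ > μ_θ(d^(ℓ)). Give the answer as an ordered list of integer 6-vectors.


Interval decomposition of M: I[1,1], I[1,2], I[1,4], I[4,6], I[5,6], I[6,6]^2.
HN type (ℓ=6): μ^(1)=33; μ^(2)=19; μ^(3)=5; μ^(4)=-2; μ^(5)=-23; μ^(6)=-37

((1, 0, 0, 0, 0, 0); (1, 1, 0, 0, 0, 0); (0, 0, 0, 0, 2, 2); (1, 1, 1, 1, 0, 0); (0, 0, 0, 0, 0, 2); (0, 0, 0, 1, 0, 0))


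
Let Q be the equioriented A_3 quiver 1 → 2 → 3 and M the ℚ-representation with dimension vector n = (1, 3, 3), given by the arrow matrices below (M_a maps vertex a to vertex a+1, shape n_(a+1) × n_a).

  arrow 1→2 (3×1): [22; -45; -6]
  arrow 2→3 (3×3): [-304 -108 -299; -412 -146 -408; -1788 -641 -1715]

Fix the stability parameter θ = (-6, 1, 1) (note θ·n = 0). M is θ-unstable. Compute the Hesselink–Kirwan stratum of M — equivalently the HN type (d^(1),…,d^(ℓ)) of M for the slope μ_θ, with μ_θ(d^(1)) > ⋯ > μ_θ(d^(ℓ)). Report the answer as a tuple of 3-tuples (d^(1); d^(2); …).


Interval decomposition of M: I[1,3], I[2,3]^2.
HN type (ℓ=2): μ^(1)=1; μ^(2)=-6

((0, 3, 3); (1, 0, 0))


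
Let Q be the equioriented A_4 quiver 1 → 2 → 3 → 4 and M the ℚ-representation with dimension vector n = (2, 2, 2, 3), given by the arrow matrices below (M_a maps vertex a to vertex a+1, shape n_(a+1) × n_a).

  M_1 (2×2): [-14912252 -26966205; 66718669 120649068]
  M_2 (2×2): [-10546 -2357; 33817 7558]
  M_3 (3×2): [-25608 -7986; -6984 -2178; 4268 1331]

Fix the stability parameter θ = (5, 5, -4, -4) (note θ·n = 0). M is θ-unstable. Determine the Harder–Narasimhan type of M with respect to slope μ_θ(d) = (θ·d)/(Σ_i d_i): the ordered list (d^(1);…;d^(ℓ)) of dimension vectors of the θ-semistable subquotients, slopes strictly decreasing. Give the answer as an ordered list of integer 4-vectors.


Interval decomposition of M: I[1,3], I[1,4], I[4,4]^2.
HN type (ℓ=3): μ^(1)=2; μ^(2)=1/2; μ^(3)=-4

((1, 1, 1, 0); (1, 1, 1, 1); (0, 0, 0, 2))


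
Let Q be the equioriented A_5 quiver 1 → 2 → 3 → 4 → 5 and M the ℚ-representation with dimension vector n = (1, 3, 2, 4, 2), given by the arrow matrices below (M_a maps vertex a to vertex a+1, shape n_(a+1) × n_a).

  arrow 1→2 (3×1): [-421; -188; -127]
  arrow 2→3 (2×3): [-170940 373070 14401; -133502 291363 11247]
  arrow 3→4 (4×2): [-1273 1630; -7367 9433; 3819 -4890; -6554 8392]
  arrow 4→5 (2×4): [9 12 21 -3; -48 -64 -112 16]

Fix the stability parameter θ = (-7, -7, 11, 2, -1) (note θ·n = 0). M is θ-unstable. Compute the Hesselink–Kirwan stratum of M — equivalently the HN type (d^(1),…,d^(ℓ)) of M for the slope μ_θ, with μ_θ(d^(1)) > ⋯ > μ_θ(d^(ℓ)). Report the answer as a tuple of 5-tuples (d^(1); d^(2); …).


Interval decomposition of M: I[1,4], I[2,2], I[2,4], I[4,4], I[4,5], I[5,5].
HN type (ℓ=5): μ^(1)=13/2; μ^(2)=2; μ^(3)=1/2; μ^(4)=-1; μ^(5)=-7

((0, 0, 2, 2, 0); (0, 0, 0, 1, 0); (0, 0, 0, 1, 1); (0, 0, 0, 0, 1); (1, 3, 0, 0, 0))


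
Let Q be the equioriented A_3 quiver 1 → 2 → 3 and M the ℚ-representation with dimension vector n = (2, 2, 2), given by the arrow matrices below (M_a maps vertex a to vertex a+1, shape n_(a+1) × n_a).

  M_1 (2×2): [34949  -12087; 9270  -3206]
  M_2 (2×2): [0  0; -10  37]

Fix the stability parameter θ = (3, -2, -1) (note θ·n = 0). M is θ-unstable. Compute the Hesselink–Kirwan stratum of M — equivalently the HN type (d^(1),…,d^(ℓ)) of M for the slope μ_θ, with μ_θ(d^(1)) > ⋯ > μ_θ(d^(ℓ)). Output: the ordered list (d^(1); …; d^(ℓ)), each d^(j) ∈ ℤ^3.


Via rank(M_{q-1}∘⋯∘M_p): M ≅ I[1,2], I[1,3], I[3,3].
μ_θ-semistable layers: μ^(1)=1/2; μ^(2)=0; μ^(3)=-1

((1, 1, 0); (1, 1, 1); (0, 0, 1))


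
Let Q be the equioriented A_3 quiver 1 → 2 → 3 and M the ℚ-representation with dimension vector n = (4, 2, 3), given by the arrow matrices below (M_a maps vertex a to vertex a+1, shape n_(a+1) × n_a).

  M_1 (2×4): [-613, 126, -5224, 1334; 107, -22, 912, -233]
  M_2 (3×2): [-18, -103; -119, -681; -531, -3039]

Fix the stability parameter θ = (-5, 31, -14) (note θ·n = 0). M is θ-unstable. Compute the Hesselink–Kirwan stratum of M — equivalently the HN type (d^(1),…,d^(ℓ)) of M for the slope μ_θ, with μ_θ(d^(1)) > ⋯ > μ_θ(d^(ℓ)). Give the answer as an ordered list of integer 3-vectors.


Via rank(M_{q-1}∘⋯∘M_p): M ≅ I[1,1]^2, I[1,3]^2, I[3,3].
μ_θ-semistable layers: μ^(1)=17/2; μ^(2)=-5; μ^(3)=-14

((0, 2, 2); (4, 0, 0); (0, 0, 1))


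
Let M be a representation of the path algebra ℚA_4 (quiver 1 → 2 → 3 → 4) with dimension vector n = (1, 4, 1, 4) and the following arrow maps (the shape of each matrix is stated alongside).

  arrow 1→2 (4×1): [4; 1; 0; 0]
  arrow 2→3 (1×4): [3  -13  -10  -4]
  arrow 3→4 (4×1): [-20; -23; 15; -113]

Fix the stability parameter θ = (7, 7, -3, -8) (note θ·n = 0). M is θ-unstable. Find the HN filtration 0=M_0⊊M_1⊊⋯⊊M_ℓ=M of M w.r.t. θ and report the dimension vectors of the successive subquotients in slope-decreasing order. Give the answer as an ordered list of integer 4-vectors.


Via rank(M_{q-1}∘⋯∘M_p): M ≅ I[1,4], I[2,2]^3, I[4,4]^3.
μ_θ-semistable layers: μ^(1)=7; μ^(2)=3/4; μ^(3)=-8

((0, 3, 0, 0); (1, 1, 1, 1); (0, 0, 0, 3))


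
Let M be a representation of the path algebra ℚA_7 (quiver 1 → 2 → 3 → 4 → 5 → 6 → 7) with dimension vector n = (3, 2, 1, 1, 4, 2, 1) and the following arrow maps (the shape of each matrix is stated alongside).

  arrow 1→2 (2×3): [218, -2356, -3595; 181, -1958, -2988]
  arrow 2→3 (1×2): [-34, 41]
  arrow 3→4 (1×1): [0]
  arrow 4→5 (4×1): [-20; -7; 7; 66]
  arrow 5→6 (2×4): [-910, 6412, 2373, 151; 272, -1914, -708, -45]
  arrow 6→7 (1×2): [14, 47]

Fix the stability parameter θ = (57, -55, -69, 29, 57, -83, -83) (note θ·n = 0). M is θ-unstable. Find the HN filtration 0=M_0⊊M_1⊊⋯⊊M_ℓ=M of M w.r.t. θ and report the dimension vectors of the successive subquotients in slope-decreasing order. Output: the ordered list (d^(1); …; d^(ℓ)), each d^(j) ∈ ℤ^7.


Via rank(M_{q-1}∘⋯∘M_p): M ≅ I[1,1], I[1,2], I[1,3], I[4,7], I[5,5]^2, I[5,6].
μ_θ-semistable layers: μ^(1)=57; μ^(2)=1; μ^(3)=-13; μ^(4)=-20; μ^(5)=-67/3

((1, 0, 0, 0, 2, 0, 0); (1, 1, 0, 0, 0, 0, 0); (0, 0, 0, 0, 1, 1, 0); (0, 0, 0, 1, 1, 1, 1); (1, 1, 1, 0, 0, 0, 0))


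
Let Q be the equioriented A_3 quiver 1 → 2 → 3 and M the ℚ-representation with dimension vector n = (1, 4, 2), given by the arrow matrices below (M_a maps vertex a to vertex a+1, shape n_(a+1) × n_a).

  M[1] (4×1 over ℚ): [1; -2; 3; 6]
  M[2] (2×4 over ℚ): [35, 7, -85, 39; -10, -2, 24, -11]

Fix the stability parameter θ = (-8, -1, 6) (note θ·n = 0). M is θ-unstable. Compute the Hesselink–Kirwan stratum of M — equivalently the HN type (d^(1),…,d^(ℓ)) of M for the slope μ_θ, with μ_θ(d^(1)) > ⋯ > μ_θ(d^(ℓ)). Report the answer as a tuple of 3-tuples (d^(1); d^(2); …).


Barcode: M ≅ I[1,2], I[2,2], I[2,3]^2. HN layers by μ_θ (3 steps, strictly decreasing):
  μ^(1)=6; μ^(2)=-1; μ^(3)=-8

((0, 0, 2); (0, 4, 0); (1, 0, 0))


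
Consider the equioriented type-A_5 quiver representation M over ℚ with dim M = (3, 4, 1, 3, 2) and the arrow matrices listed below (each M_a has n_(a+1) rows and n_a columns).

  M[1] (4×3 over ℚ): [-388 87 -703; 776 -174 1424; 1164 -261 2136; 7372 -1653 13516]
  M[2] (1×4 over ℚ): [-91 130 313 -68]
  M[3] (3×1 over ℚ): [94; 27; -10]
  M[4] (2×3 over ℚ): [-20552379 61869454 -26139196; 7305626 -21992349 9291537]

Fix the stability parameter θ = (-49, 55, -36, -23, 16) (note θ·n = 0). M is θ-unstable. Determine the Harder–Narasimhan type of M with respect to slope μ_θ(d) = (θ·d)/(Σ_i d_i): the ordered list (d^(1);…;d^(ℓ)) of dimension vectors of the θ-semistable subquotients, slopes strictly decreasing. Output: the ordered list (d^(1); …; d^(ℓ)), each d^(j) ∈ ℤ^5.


Interval decomposition of M: I[1,1], I[1,2], I[1,5], I[2,2]^2, I[4,4], I[4,5].
HN type (ℓ=5): μ^(1)=55; μ^(2)=16; μ^(3)=-4/3; μ^(4)=-23; μ^(5)=-49

((0, 3, 0, 0, 0); (0, 0, 0, 0, 2); (0, 1, 1, 1, 0); (0, 0, 0, 2, 0); (3, 0, 0, 0, 0))


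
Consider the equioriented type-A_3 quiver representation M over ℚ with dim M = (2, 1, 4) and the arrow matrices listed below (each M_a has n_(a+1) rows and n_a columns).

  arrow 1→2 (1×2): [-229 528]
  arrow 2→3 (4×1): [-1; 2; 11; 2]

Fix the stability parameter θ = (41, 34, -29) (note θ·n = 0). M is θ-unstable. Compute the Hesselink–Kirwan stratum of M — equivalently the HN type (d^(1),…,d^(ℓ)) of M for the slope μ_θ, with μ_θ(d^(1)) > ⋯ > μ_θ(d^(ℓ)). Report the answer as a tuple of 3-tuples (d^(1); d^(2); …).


Barcode: M ≅ I[1,1], I[1,3], I[3,3]^3. HN layers by μ_θ (3 steps, strictly decreasing):
  μ^(1)=41; μ^(2)=46/3; μ^(3)=-29

((1, 0, 0); (1, 1, 1); (0, 0, 3))


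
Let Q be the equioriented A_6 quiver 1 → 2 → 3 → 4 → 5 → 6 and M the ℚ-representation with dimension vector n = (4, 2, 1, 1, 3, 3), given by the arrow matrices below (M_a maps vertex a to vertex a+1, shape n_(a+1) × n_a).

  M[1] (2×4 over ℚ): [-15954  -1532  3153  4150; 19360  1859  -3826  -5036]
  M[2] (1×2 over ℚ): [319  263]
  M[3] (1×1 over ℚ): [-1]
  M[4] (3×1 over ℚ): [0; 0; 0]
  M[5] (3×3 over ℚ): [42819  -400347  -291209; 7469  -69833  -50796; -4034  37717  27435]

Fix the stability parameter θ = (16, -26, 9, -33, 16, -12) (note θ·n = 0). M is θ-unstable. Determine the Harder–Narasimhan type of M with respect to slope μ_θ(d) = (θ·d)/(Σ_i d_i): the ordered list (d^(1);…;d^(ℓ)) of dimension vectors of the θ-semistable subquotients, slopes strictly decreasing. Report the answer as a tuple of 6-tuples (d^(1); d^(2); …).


Interval decomposition of M: I[1,1]^2, I[1,2], I[1,4], I[5,6]^3.
HN type (ℓ=4): μ^(1)=16; μ^(2)=2; μ^(3)=-5; μ^(4)=-17/2

((2, 0, 0, 0, 0, 0); (0, 0, 0, 0, 3, 3); (1, 1, 0, 0, 0, 0); (1, 1, 1, 1, 0, 0))


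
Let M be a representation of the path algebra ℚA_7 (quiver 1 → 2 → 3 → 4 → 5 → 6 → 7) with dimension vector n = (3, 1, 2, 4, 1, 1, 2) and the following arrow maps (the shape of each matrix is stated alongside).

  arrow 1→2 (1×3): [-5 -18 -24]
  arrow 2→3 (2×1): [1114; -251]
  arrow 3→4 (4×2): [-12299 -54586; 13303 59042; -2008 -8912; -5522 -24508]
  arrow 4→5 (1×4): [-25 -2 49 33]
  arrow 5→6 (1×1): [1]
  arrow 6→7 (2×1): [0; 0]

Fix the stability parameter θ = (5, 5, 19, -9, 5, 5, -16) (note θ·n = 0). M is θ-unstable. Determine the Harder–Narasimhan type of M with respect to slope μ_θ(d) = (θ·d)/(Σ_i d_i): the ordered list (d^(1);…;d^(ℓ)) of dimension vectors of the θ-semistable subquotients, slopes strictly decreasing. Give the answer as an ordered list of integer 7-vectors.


Via rank(M_{q-1}∘⋯∘M_p): M ≅ I[1,1]^2, I[1,3], I[3,6], I[4,4]^3, I[7,7]^2.
μ_θ-semistable layers: μ^(1)=19; μ^(2)=5; μ^(3)=-9; μ^(4)=-16

((0, 0, 1, 0, 0, 0, 0); (3, 1, 1, 1, 1, 1, 0); (0, 0, 0, 3, 0, 0, 0); (0, 0, 0, 0, 0, 0, 2))


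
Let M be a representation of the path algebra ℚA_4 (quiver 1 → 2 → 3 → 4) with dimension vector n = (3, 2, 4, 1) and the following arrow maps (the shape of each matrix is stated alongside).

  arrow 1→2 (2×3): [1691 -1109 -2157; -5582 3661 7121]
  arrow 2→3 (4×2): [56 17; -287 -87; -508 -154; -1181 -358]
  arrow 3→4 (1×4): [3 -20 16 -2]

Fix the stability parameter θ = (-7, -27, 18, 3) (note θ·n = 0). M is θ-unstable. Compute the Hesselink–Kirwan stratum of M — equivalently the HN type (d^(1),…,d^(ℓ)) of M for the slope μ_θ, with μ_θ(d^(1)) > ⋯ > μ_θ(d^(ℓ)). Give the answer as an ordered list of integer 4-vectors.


Via rank(M_{q-1}∘⋯∘M_p): M ≅ I[1,1], I[1,3], I[1,4], I[3,3]^2.
μ_θ-semistable layers: μ^(1)=18; μ^(2)=21/2; μ^(3)=-7; μ^(4)=-17

((0, 0, 3, 0); (0, 0, 1, 1); (1, 0, 0, 0); (2, 2, 0, 0))


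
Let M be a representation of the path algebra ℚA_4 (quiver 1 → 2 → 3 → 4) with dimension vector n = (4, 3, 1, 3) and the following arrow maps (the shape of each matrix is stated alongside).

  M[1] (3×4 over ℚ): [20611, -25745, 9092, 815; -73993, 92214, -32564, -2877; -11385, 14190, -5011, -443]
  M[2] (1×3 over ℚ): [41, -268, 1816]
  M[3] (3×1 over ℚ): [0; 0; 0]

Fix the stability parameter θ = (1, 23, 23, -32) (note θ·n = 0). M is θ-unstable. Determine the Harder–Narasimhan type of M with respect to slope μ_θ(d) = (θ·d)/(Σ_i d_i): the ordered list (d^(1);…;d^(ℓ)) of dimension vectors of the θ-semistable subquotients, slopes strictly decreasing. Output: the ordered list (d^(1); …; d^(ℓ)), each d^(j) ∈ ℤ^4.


Interval decomposition of M: I[1,1], I[1,2]^2, I[1,3], I[4,4]^3.
HN type (ℓ=3): μ^(1)=23; μ^(2)=1; μ^(3)=-32

((0, 3, 1, 0); (4, 0, 0, 0); (0, 0, 0, 3))


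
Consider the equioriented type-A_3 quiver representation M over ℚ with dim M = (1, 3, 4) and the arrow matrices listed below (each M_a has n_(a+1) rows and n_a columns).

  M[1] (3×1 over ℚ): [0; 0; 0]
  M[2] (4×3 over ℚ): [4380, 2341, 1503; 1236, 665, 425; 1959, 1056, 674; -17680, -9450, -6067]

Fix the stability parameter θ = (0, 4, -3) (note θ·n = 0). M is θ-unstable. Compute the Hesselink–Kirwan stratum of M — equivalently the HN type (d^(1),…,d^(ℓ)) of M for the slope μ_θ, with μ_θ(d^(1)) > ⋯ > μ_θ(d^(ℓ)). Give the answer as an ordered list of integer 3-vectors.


Interval decomposition of M: I[1,1], I[2,3]^3, I[3,3].
HN type (ℓ=3): μ^(1)=1/2; μ^(2)=0; μ^(3)=-3

((0, 3, 3); (1, 0, 0); (0, 0, 1))


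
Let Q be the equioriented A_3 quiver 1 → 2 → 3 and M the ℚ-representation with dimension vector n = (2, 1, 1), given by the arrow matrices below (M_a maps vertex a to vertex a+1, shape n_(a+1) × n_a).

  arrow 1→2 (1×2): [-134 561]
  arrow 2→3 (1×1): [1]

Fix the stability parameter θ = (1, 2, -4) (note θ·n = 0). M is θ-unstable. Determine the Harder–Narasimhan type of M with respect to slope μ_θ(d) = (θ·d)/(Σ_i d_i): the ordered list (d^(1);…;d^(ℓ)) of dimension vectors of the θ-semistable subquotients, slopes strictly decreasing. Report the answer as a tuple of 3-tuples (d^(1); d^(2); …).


Via rank(M_{q-1}∘⋯∘M_p): M ≅ I[1,1], I[1,3].
μ_θ-semistable layers: μ^(1)=1; μ^(2)=-1/3

((1, 0, 0); (1, 1, 1))


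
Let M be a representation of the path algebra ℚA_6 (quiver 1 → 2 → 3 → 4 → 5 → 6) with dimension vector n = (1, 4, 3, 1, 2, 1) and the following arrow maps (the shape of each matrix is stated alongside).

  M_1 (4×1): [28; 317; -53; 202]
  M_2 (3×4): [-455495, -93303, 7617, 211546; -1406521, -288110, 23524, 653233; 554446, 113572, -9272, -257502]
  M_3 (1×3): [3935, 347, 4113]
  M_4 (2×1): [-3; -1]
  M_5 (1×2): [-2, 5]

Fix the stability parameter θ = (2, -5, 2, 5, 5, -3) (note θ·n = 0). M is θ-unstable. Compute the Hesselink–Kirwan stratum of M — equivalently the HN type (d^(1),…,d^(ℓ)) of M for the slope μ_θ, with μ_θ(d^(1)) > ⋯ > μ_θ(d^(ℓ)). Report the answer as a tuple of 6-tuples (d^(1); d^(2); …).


Barcode: M ≅ I[1,6], I[2,2]^2, I[2,3], I[3,3], I[5,5]. HN layers by μ_θ (5 steps, strictly decreasing):
  μ^(1)=5; μ^(2)=7/3; μ^(3)=2; μ^(4)=-3/2; μ^(5)=-5

((0, 0, 0, 0, 1, 0); (0, 0, 0, 1, 1, 1); (0, 0, 3, 0, 0, 0); (1, 1, 0, 0, 0, 0); (0, 3, 0, 0, 0, 0))


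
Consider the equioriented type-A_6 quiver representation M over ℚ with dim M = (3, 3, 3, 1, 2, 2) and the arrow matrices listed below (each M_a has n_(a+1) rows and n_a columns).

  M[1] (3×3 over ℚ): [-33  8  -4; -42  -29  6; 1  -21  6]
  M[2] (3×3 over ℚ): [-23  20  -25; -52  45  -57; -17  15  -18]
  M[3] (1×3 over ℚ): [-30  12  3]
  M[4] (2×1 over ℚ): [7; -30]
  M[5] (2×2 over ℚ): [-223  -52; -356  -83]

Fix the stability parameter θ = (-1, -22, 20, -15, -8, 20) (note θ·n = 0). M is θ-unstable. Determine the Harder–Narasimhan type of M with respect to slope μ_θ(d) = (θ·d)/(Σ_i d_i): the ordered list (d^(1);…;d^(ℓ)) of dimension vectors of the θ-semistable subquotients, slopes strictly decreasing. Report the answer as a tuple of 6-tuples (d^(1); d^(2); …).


Interval decomposition of M: I[1,2], I[1,3], I[1,6], I[3,3], I[5,6].
HN type (ℓ=4): μ^(1)=20; μ^(2)=-1; μ^(3)=-8; μ^(4)=-23/2

((0, 0, 2, 0, 0, 2); (0, 0, 1, 1, 1, 0); (0, 0, 0, 0, 1, 0); (3, 3, 0, 0, 0, 0))


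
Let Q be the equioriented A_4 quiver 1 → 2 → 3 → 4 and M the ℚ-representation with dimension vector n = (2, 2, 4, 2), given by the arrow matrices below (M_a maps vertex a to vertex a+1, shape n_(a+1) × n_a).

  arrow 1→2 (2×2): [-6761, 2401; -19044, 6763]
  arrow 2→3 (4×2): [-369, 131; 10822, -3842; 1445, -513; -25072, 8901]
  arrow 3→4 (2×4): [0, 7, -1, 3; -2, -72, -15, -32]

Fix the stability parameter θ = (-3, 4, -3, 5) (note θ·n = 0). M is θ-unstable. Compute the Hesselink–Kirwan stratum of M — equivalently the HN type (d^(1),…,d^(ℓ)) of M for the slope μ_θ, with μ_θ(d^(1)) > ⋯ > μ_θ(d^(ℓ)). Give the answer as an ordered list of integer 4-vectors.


Interval decomposition of M: I[1,4]^2, I[3,3]^2.
HN type (ℓ=3): μ^(1)=5; μ^(2)=1/2; μ^(3)=-3

((0, 0, 0, 2); (0, 2, 2, 0); (2, 0, 2, 0))


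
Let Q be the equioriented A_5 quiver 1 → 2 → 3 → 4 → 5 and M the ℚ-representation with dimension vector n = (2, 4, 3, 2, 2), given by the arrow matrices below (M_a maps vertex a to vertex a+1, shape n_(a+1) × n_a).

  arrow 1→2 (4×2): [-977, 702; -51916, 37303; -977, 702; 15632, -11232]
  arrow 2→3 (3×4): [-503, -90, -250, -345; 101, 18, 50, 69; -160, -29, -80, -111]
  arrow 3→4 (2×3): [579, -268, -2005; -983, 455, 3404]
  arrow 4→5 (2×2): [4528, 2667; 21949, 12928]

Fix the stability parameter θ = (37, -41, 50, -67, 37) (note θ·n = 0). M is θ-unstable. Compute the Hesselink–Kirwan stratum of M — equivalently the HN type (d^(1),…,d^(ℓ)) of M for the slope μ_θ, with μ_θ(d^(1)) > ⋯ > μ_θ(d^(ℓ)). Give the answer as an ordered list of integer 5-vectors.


Via rank(M_{q-1}∘⋯∘M_p): M ≅ I[1,3], I[1,5], I[2,2], I[2,5].
μ_θ-semistable layers: μ^(1)=50; μ^(2)=37; μ^(3)=-2; μ^(4)=-21/4; μ^(5)=-17/2; μ^(6)=-41

((0, 0, 1, 0, 0); (0, 0, 0, 0, 2); (1, 1, 0, 0, 0); (1, 1, 1, 1, 0); (0, 0, 1, 1, 0); (0, 2, 0, 0, 0))


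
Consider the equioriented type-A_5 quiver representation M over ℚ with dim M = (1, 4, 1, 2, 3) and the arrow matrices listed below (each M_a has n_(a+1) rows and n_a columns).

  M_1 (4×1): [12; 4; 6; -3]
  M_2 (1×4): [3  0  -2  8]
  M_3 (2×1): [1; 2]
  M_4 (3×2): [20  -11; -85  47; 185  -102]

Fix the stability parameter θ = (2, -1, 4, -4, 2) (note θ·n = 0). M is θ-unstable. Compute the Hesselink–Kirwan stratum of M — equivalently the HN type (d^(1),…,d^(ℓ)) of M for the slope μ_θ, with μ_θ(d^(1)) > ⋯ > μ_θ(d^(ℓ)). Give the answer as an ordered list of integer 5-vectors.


Barcode: M ≅ I[1,2], I[2,2]^2, I[2,5], I[4,5], I[5,5]. HN layers by μ_θ (5 steps, strictly decreasing):
  μ^(1)=2; μ^(2)=1/2; μ^(3)=0; μ^(4)=-1; μ^(5)=-4

((0, 0, 0, 0, 3); (1, 1, 0, 0, 0); (0, 0, 1, 1, 0); (0, 3, 0, 0, 0); (0, 0, 0, 1, 0))


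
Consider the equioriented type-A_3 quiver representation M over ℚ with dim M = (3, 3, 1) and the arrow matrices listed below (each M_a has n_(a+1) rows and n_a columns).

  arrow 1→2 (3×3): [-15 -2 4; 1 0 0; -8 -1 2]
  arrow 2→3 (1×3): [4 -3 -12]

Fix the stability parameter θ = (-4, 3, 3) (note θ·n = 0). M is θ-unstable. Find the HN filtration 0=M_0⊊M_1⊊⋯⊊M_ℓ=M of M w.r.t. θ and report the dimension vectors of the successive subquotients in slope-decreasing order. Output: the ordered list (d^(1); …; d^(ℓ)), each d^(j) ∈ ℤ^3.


Via rank(M_{q-1}∘⋯∘M_p): M ≅ I[1,1], I[1,2], I[1,3], I[2,2].
μ_θ-semistable layers: μ^(1)=3; μ^(2)=-4

((0, 3, 1); (3, 0, 0))
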